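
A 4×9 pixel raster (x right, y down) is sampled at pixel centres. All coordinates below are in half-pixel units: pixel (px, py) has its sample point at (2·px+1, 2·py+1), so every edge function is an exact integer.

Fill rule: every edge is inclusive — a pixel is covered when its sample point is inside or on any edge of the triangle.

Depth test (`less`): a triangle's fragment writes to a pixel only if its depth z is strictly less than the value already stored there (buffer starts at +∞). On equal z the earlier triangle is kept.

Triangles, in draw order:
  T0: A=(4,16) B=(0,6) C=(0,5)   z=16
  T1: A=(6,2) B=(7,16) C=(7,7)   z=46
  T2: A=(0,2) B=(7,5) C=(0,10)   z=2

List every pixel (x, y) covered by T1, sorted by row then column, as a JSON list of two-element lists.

T0:
  2·area = 4
  edge (4, 16)→(0, 6): d=(-4,-10) inclusive
  edge (0, 6)→(0, 5): d=(0,-1) inclusive
  edge (0, 5)→(4, 16): d=(4,11) inclusive
  covered (0 px):
    . . . .
    . . . .
    . . . .
    . . . .
    . . . .
    . . . .
    . . . .
    . . . .
    . . . .
T1:
  2·area = 9  (B↔C swapped to make it positive)
  edge (6, 2)→(7, 7): d=(1,5) inclusive
  edge (7, 7)→(7, 16): d=(0,9) inclusive
  edge (7, 16)→(6, 2): d=(-1,-14) inclusive
    (3,0)@(7, 1): e=[-6,0,15] → .  [on edge]
    (3,1)@(7, 3): e=[-4,0,13] → .  [on edge]
    (3,2)@(7, 5): e=[-2,0,11] → .  [on edge]
    (3,3)@(7, 7): e=[0,0,9] → X  [on edge]
    (3,4)@(7, 9): e=[2,0,7] → X  [on edge]
    (3,5)@(7, 11): e=[4,0,5] → X  [on edge]
    (3,6)@(7, 13): e=[6,0,3] → X  [on edge]
    (3,7)@(7, 15): e=[8,0,1] → X  [on edge]
    (3,8)@(7, 17): e=[10,0,-1] → .  [on edge]
  covered (5 px):
    . . . .
    . . . .
    . . . .
    . . . X
    . . . X
    . . . X
    . . . X
    . . . X
    . . . .
T2:
  2·area = 56
  edge (0, 2)→(7, 5): d=(7,3) inclusive
  edge (7, 5)→(0, 10): d=(-7,5) inclusive
  edge (0, 10)→(0, 2): d=(0,-8) inclusive
    (0,1)@(1, 3): e=[4,44,8] → X
    (1,1)@(3, 3): e=[-2,34,24] → .
    (0,2)@(1, 5): e=[18,30,8] → X
    (1,2)@(3, 5): e=[12,20,24] → X
    (2,2)@(5, 5): e=[6,10,40] → X
    (3,2)@(7, 5): e=[0,0,56] → X  [on edge]
    (0,3)@(1, 7): e=[32,16,8] → X
    (2,3)@(5, 7): e=[20,-4,40] → .
    (3,3)@(7, 7): e=[14,-14,56] → .
    (0,4)@(1, 9): e=[46,2,8] → X
    (1,4)@(3, 9): e=[40,-8,24] → .
    (0,5)@(1, 11): e=[60,-12,8] → .
  covered (8 px):
    . . . .
    X . . .
    X X X X
    X X . .
    X . . .
    . . . .
    . . . .
    . . . .
    . . . .

Final: [[3,3],[3,4],[3,5],[3,6],[3,7]]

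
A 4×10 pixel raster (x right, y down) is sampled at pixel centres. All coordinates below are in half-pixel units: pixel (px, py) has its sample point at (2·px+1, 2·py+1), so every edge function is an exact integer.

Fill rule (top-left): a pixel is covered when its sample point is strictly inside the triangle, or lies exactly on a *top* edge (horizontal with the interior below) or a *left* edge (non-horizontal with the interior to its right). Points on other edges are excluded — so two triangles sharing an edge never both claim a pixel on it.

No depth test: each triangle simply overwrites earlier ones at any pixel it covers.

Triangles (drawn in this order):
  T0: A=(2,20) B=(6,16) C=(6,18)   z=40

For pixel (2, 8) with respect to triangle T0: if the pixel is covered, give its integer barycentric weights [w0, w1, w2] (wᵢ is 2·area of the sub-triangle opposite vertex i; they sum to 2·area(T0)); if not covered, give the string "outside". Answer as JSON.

T0:
  2·area = 8
  edge (2, 20)→(6, 16): d=(4,-4) top-left  bias=+0
  edge (6, 16)→(6, 18): d=(0,2) right/bottom  bias=-1
  edge (6, 18)→(2, 20): d=(-4,2) right/bottom  bias=-1
    (3,7)@(7, 15): e=[0,-2,10] → ·  [on edge]
    (2,8)@(5, 17): e=[0,2,6] → #  [on edge]
    (3,8)@(7, 17): e=[8,-2,2] → ·
    (1,9)@(3, 19): e=[0,6,2] → #  [on edge]
    (2,9)@(5, 19): e=[8,2,-2] → ·
  covered (2 px):
    · · · ·
    · · · ·
    · · · ·
    · · · ·
    · · · ·
    · · · ·
    · · · ·
    · · · ·
    · · # ·
    · # · ·

Answer: [2,6,0]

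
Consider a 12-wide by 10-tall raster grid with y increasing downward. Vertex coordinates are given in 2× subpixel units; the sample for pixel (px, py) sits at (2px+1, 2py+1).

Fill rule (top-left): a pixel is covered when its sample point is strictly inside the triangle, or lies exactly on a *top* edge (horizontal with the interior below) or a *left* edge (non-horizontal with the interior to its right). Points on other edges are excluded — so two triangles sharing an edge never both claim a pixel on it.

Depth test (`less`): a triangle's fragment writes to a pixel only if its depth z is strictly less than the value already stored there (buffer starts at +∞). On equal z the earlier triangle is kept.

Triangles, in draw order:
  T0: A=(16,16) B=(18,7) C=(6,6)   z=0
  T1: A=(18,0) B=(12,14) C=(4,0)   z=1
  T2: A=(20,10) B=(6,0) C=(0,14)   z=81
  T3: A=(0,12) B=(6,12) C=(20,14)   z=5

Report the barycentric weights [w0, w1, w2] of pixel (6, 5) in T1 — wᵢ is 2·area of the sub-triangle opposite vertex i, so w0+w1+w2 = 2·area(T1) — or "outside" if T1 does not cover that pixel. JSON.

T0:
  2·area = 110  (B↔C swapped to make it positive)
  edge (16, 16)→(6, 6): d=(-10,-10) top-left  bias=+0
  edge (6, 6)→(18, 7): d=(12,1) right/bottom  bias=-1
  edge (18, 7)→(16, 16): d=(-2,9) right/bottom  bias=-1
    (0,0)@(1, 1): e=[0,-55,165] → .  [on edge]
    (1,1)@(3, 3): e=[0,-33,143] → .  [on edge]
    (2,2)@(5, 5): e=[0,-11,121] → .  [on edge]
    (3,3)@(7, 7): e=[0,11,99] → X  [on edge]
    (4,3)@(9, 7): e=[20,9,81] → X
    (5,3)@(11, 7): e=[40,7,63] → X
    (6,3)@(13, 7): e=[60,5,45] → X
    (7,3)@(15, 7): e=[80,3,27] → X
    (8,3)@(17, 7): e=[100,1,9] → X
    (9,3)@(19, 7): e=[120,-1,-9] → .
    (3,4)@(7, 9): e=[-20,35,95] → .
    (4,4)@(9, 9): e=[0,33,77] → X  [on edge]
    (5,5)@(11, 11): e=[0,55,55] → X  [on edge]
    (6,6)@(13, 13): e=[0,77,33] → X  [on edge]
    (7,7)@(15, 15): e=[0,99,11] → X  [on edge]
    (8,8)@(17, 17): e=[0,121,-11] → .  [on edge]
    (9,9)@(19, 19): e=[0,143,-33] → .  [on edge]
  covered (18 px):
    . . . . . . . . . . . .
    . . . . . . . . . . . .
    . . . . . . . . . . . .
    . . . X X X X X X . . .
    . . . . X X X X X . . .
    . . . . . X X X X . . .
    . . . . . . X X . . . .
    . . . . . . . X . . . .
    . . . . . . . . . . . .
    . . . . . . . . . . . .
T1:
  2·area = 196
  edge (18, 0)→(12, 14): d=(-6,14) right/bottom  bias=-1
  edge (12, 14)→(4, 0): d=(-8,-14) top-left  bias=+0
  edge (4, 0)→(18, 0): d=(14,0) top-left  bias=+0
    (2,0)@(5, 1): e=[176,6,14] → X
    (3,0)@(7, 1): e=[148,34,14] → X
    (4,0)@(9, 1): e=[120,62,14] → X
    (5,0)@(11, 1): e=[92,90,14] → X
    (6,0)@(13, 1): e=[64,118,14] → X
    (7,0)@(15, 1): e=[36,146,14] → X
    (8,0)@(17, 1): e=[8,174,14] → X
    (9,0)@(19, 1): e=[-20,202,14] → .
    (2,1)@(5, 3): e=[164,-10,42] → .
    (3,1)@(7, 3): e=[136,18,42] → X
    (8,1)@(17, 3): e=[-4,158,42] → .
    (3,2)@(7, 5): e=[124,2,70] → X
    (7,3)@(15, 7): e=[0,98,98] → .  [on edge]
  covered (24 px):
    . . X X X X X X X . . .
    . . . X X X X X . . . .
    . . . X X X X X . . . .
    . . . . X X X . . . . .
    . . . . . X X . . . . .
    . . . . . X X . . . . .
    . . . . . . . . . . . .
    . . . . . . . . . . . .
    . . . . . . . . . . . .
    . . . . . . . . . . . .
T2:
  2·area = 256  (B↔C swapped to make it positive)
  edge (20, 10)→(0, 14): d=(-20,4) right/bottom  bias=-1
  edge (0, 14)→(6, 0): d=(6,-14) top-left  bias=+0
  edge (6, 0)→(20, 10): d=(14,10) right/bottom  bias=-1
    (3,0)@(7, 1): e=[232,20,4] → X
    (4,0)@(9, 1): e=[224,48,-16] → .
    (2,1)@(5, 3): e=[200,4,52] → X
    (4,1)@(9, 3): e=[184,60,12] → X
    (5,1)@(11, 3): e=[176,88,-8] → .
    (2,2)@(5, 5): e=[160,16,80] → X
    (5,2)@(11, 5): e=[136,100,20] → X
    (6,2)@(13, 5): e=[128,128,0] → .  [on edge]
    (1,3)@(3, 7): e=[128,0,128] → X  [on edge]
    (6,3)@(13, 7): e=[88,140,28] → X
    (7,3)@(15, 7): e=[80,168,8] → X
    (8,3)@(17, 7): e=[72,196,-12] → .
    (7,5)@(15, 11): e=[0,192,64] → .  [on edge]
    (2,6)@(5, 13): e=[0,64,192] → .  [on edge]
  covered (31 px):
    . . . X . . . . . . . .
    . . X X X . . . . . . .
    . . X X X X . . . . . .
    . X X X X X X X . . . .
    . X X X X X X X X . . .
    . X X X X X X . . . . .
    X X . . . . . . . . . .
    . . . . . . . . . . . .
    . . . . . . . . . . . .
    . . . . . . . . . . . .
T3:
  2·area = 12
  edge (0, 12)→(6, 12): d=(6,0) top-left  bias=+0
  edge (6, 12)→(20, 14): d=(14,2) right/bottom  bias=-1
  edge (20, 14)→(0, 12): d=(-20,-2) top-left  bias=+0
    (5,6)@(11, 13): e=[6,4,2] → X
    (6,6)@(13, 13): e=[6,0,6] → .  [on edge]
    (5,7)@(11, 15): e=[18,32,-38] → .
  covered (1 px):
    . . . . . . . . . . . .
    . . . . . . . . . . . .
    . . . . . . . . . . . .
    . . . . . . . . . . . .
    . . . . . . . . . . . .
    . . . . . . . . . . . .
    . . . . . X . . . . . .
    . . . . . . . . . . . .
    . . . . . . . . . . . .
    . . . . . . . . . . . .

Final: [38,154,4]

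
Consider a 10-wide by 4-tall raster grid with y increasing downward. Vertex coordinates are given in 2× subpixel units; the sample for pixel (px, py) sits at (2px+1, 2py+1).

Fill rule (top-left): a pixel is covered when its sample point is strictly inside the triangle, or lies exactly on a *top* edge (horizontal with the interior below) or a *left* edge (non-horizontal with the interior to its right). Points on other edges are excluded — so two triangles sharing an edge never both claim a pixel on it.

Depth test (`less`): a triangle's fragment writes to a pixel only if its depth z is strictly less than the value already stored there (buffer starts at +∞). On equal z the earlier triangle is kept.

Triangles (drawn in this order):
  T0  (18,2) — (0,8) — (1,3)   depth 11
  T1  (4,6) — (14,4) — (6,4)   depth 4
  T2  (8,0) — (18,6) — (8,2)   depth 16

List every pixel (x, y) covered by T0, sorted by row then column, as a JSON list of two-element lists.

T0:
  2·area = 84
  edge (18, 2)→(0, 8): d=(-18,6) right/bottom  bias=-1
  edge (0, 8)→(1, 3): d=(1,-5) top-left  bias=+0
  edge (1, 3)→(18, 2): d=(17,-1) top-left  bias=+0
    (0,1)@(1, 3): e=[84,0,0] → #  [on edge]
    (1,1)@(3, 3): e=[72,10,2] → #
    (2,1)@(5, 3): e=[60,20,4] → #
    (3,1)@(7, 3): e=[48,30,6] → #
    (4,1)@(9, 3): e=[36,40,8] → #
    (5,1)@(11, 3): e=[24,50,10] → #
    (6,1)@(13, 3): e=[12,60,12] → #
    (7,1)@(15, 3): e=[0,70,14] → ·  [on edge]
    (0,2)@(1, 5): e=[48,2,34] → #
    (4,2)@(9, 5): e=[0,42,42] → ·  [on edge]
    (5,2)@(11, 5): e=[-12,52,44] → ·
    (6,2)@(13, 5): e=[-24,62,46] → ·
    (1,3)@(3, 7): e=[0,14,70] → ·  [on edge]
  covered (12 px):
    · · · · · · · · · ·
    # # # # # # # · · ·
    # # # # · · · · · ·
    # · · · · · · · · ·
T1:
  2·area = 16  (B↔C swapped to make it positive)
  edge (4, 6)→(6, 4): d=(2,-2) top-left  bias=+0
  edge (6, 4)→(14, 4): d=(8,0) top-left  bias=+0
  edge (14, 4)→(4, 6): d=(-10,2) right/bottom  bias=-1
    (4,0)@(9, 1): e=[0,-24,40] → ·  [on edge]
    (3,1)@(7, 3): e=[0,-8,24] → ·  [on edge]
    (9,1)@(19, 3): e=[24,-8,0] → ·  [on edge]
    (2,2)@(5, 5): e=[0,8,8] → #  [on edge]
    (3,2)@(7, 5): e=[4,8,4] → #
    (4,2)@(9, 5): e=[8,8,0] → ·  [on edge]
    (1,3)@(3, 7): e=[0,24,-8] → ·  [on edge]
    (2,3)@(5, 7): e=[4,24,-12] → ·
    (3,3)@(7, 7): e=[8,24,-16] → ·
  covered (2 px):
    · · · · · · · · · ·
    · · · · · · · · · ·
    · · # # · · · · · ·
    · · · · · · · · · ·
T2:
  2·area = 20
  edge (8, 0)→(18, 6): d=(10,6) right/bottom  bias=-1
  edge (18, 6)→(8, 2): d=(-10,-4) top-left  bias=+0
  edge (8, 2)→(8, 0): d=(0,-2) top-left  bias=+0
    (4,0)@(9, 1): e=[4,14,2] → #
    (5,0)@(11, 1): e=[-8,22,6] → ·
    (4,1)@(9, 3): e=[24,-6,2] → ·
    (5,1)@(11, 3): e=[12,2,6] → #
    (6,1)@(13, 3): e=[0,10,10] → ·  [on edge]
    (5,2)@(11, 5): e=[32,-18,6] → ·
  covered (2 px):
    · · · · # · · · · ·
    · · · · · # · · · ·
    · · · · · · · · · ·
    · · · · · · · · · ·

Result: [[0,1],[1,1],[2,1],[3,1],[4,1],[5,1],[6,1],[0,2],[1,2],[2,2],[3,2],[0,3]]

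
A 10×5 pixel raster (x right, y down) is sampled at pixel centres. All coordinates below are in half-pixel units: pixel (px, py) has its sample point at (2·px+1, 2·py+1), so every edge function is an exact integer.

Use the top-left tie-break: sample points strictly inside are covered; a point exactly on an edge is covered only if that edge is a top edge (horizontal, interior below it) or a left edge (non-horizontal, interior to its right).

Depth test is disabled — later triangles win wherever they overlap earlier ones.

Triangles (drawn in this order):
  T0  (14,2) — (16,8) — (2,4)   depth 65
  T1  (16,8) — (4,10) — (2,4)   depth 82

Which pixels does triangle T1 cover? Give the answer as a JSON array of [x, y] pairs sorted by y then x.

T0:
  2·area = 76
  edge (14, 2)→(16, 8): d=(2,6) right/bottom  bias=-1
  edge (16, 8)→(2, 4): d=(-14,-4) top-left  bias=+0
  edge (2, 4)→(14, 2): d=(12,-2) top-left  bias=+0
    (4,1)@(9, 3): e=[32,42,2] → X
    (5,1)@(11, 3): e=[20,50,6] → X
    (6,1)@(13, 3): e=[8,58,10] → X
    (7,1)@(15, 3): e=[-4,66,14] → .
    (3,2)@(7, 5): e=[48,6,22] → X
    (7,2)@(15, 5): e=[0,38,38] → .  [on edge]
    (3,3)@(7, 7): e=[52,-22,46] → .
    (4,3)@(9, 7): e=[40,-14,50] → .
    (5,3)@(11, 7): e=[28,-6,54] → .
    (6,3)@(13, 7): e=[16,2,58] → X
    (7,3)@(15, 7): e=[4,10,62] → X
    (8,3)@(17, 7): e=[-8,18,66] → .
  covered (9 px):
    . . . . . . . . . .
    . . . . X X X . . .
    . . . X X X X . . .
    . . . . . . X X . .
    . . . . . . . . . .
T1:
  2·area = 76
  edge (16, 8)→(4, 10): d=(-12,2) right/bottom  bias=-1
  edge (4, 10)→(2, 4): d=(-2,-6) top-left  bias=+0
  edge (2, 4)→(16, 8): d=(14,4) right/bottom  bias=-1
    (0,0)@(1, 1): e=[114,0,-38] → .  [on edge]
    (1,2)@(3, 5): e=[62,4,10] → X
    (2,2)@(5, 5): e=[58,16,2] → X
    (3,2)@(7, 5): e=[54,28,-6] → .
    (1,3)@(3, 7): e=[38,0,38] → X  [on edge]
    (3,3)@(7, 7): e=[30,24,22] → X
    (4,3)@(9, 7): e=[26,36,14] → X
    (5,3)@(11, 7): e=[22,48,6] → X
    (6,3)@(13, 7): e=[18,60,-2] → .
    (1,4)@(3, 9): e=[14,-4,66] → .
    (2,4)@(5, 9): e=[10,8,58] → X
    (5,4)@(11, 9): e=[-2,44,34] → .
  covered (10 px):
    . . . . . . . . . .
    . . . . . . . . . .
    . X X . . . . . . .
    . X X X X X . . . .
    . . X X X . . . . .

Final: [[1,2],[2,2],[1,3],[2,3],[3,3],[4,3],[5,3],[2,4],[3,4],[4,4]]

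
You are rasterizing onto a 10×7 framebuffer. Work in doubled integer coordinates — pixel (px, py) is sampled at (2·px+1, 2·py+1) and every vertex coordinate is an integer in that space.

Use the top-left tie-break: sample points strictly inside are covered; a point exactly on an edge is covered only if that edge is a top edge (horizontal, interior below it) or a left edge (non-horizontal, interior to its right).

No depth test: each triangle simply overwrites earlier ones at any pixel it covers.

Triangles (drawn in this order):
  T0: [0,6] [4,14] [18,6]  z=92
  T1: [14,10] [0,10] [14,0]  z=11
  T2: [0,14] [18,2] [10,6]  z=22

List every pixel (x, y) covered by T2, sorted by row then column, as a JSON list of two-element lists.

T0:
  2·area = 144  (B↔C swapped to make it positive)
  edge (0, 6)→(18, 6): d=(18,0) top-left  bias=+0
  edge (18, 6)→(4, 14): d=(-14,8) right/bottom  bias=-1
  edge (4, 14)→(0, 6): d=(-4,-8) top-left  bias=+0
    (0,3)@(1, 7): e=[18,122,4] → X
    (1,3)@(3, 7): e=[18,106,20] → X
    (2,3)@(5, 7): e=[18,90,36] → X
    (3,3)@(7, 7): e=[18,74,52] → X
    (4,3)@(9, 7): e=[18,58,68] → X
    (5,3)@(11, 7): e=[18,42,84] → X
    (6,3)@(13, 7): e=[18,26,100] → X
    (7,3)@(15, 7): e=[18,10,116] → X
    (8,3)@(17, 7): e=[18,-6,132] → .
    (0,4)@(1, 9): e=[54,94,-4] → .
    (1,4)@(3, 9): e=[54,78,12] → X
    (6,4)@(13, 9): e=[54,-2,92] → .
  covered (18 px):
    . . . . . . . . . .
    . . . . . . . . . .
    . . . . . . . . . .
    X X X X X X X X . .
    . X X X X X . . . .
    . X X X X . . . . .
    . . X . . . . . . .
T1:
  2·area = 140
  edge (14, 10)→(0, 10): d=(-14,0) right/bottom  bias=-1
  edge (0, 10)→(14, 0): d=(14,-10) top-left  bias=+0
  edge (14, 0)→(14, 10): d=(0,10) right/bottom  bias=-1
    (6,0)@(13, 1): e=[126,4,10] → X
    (7,0)@(15, 1): e=[126,24,-10] → .
    (5,1)@(11, 3): e=[98,12,30] → X
    (7,1)@(15, 3): e=[98,52,-10] → .
    (3,2)@(7, 5): e=[70,0,70] → X  [on edge]
    (4,2)@(9, 5): e=[70,20,50] → X
    (7,2)@(15, 5): e=[70,80,-10] → .
    (2,3)@(5, 7): e=[42,8,90] → X
    (7,3)@(15, 7): e=[42,108,-10] → .
    (1,4)@(3, 9): e=[14,16,110] → X
    (7,4)@(15, 9): e=[14,136,-10] → .
    (1,5)@(3, 11): e=[-14,44,110] → .
  covered (18 px):
    . . . . . . X . . .
    . . . . . X X . . .
    . . . X X X X . . .
    . . X X X X X . . .
    . X X X X X X . . .
    . . . . . . . . . .
    . . . . . . . . . .
T2:
  2·area = 24  (B↔C swapped to make it positive)
  edge (0, 14)→(10, 6): d=(10,-8) top-left  bias=+0
  edge (10, 6)→(18, 2): d=(8,-4) top-left  bias=+0
  edge (18, 2)→(0, 14): d=(-18,12) right/bottom  bias=-1
    (6,2)@(13, 5): e=[14,4,6] → X
    (7,2)@(15, 5): e=[30,12,-18] → .
    (4,3)@(9, 7): e=[2,4,18] → X
    (5,3)@(11, 7): e=[18,12,-6] → .
    (6,3)@(13, 7): e=[34,20,-30] → .
    (3,4)@(7, 9): e=[6,12,6] → X
    (4,4)@(9, 9): e=[22,20,-18] → .
    (3,5)@(7, 11): e=[26,28,-30] → .
  covered (3 px):
    . . . . . . . . . .
    . . . . . . . . . .
    . . . . . . X . . .
    . . . . X . . . . .
    . . . X . . . . . .
    . . . . . . . . . .
    . . . . . . . . . .

Final: [[6,2],[4,3],[3,4]]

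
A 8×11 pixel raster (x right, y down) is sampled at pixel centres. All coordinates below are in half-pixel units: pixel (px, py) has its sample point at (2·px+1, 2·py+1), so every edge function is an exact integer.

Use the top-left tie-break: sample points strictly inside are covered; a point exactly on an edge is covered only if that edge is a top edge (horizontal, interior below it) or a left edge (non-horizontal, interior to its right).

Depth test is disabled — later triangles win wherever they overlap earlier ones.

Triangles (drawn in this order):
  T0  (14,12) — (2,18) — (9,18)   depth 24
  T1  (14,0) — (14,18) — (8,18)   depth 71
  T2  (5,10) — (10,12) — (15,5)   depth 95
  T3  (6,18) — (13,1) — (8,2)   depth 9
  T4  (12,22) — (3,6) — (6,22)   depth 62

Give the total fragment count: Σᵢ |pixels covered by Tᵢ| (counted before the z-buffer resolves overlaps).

T0:
  2·area = 42  (B↔C swapped to make it positive)
  edge (14, 12)→(9, 18): d=(-5,6) right/bottom  bias=-1
  edge (9, 18)→(2, 18): d=(-7,0) right/bottom  bias=-1
  edge (2, 18)→(14, 12): d=(12,-6) top-left  bias=+0
    (6,6)@(13, 13): e=[1,35,6] → █
    (7,6)@(15, 13): e=[-11,35,18] → ·
    (4,7)@(9, 15): e=[15,21,6] → █
    (5,7)@(11, 15): e=[3,21,18] → █
    (6,7)@(13, 15): e=[-9,21,30] → ·
    (2,8)@(5, 17): e=[29,7,6] → █
    (3,8)@(7, 17): e=[17,7,18] → █
    (5,8)@(11, 17): e=[-7,7,42] → ·
    (2,9)@(5, 19): e=[19,-7,30] → ·
    (3,9)@(7, 19): e=[7,-7,42] → ·
    (4,9)@(9, 19): e=[-5,-7,54] → ·
  covered (6 px):
    · · · · · · · ·
    · · · · · · · ·
    · · · · · · · ·
    · · · · · · · ·
    · · · · · · · ·
    · · · · · · · ·
    · · · · · · █ ·
    · · · · █ █ · ·
    · · █ █ █ · · ·
    · · · · · · · ·
    · · · · · · · ·
T1:
  2·area = 108
  edge (14, 0)→(14, 18): d=(0,18) right/bottom  bias=-1
  edge (14, 18)→(8, 18): d=(-6,0) right/bottom  bias=-1
  edge (8, 18)→(14, 0): d=(6,-18) top-left  bias=+0
    (6,1)@(13, 3): e=[18,90,0] → █  [on edge]
    (7,1)@(15, 3): e=[-18,90,36] → ·
    (6,2)@(13, 5): e=[18,78,12] → █
    (7,2)@(15, 5): e=[-18,78,48] → ·
    (6,3)@(13, 7): e=[18,66,24] → █
    (7,3)@(15, 7): e=[-18,66,60] → ·
    (5,4)@(11, 9): e=[54,54,0] → █  [on edge]
    (7,4)@(15, 9): e=[-18,54,72] → ·
    (5,5)@(11, 11): e=[54,42,12] → █
    (7,5)@(15, 11): e=[-18,42,84] → ·
    (5,6)@(11, 13): e=[54,30,24] → █
    (7,6)@(15, 13): e=[-18,30,96] → ·
    (4,7)@(9, 15): e=[90,18,0] → █  [on edge]
    (3,10)@(7, 21): e=[126,-18,0] → ·  [on edge]
  covered (15 px):
    · · · · · · · ·
    · · · · · · █ ·
    · · · · · · █ ·
    · · · · · · █ ·
    · · · · · █ █ ·
    · · · · · █ █ ·
    · · · · · █ █ ·
    · · · · █ █ █ ·
    · · · · █ █ █ ·
    · · · · · · · ·
    · · · · · · · ·
T2:
  2·area = 45  (B↔C swapped to make it positive)
  edge (5, 10)→(15, 5): d=(10,-5) top-left  bias=+0
  edge (15, 5)→(10, 12): d=(-5,7) right/bottom  bias=-1
  edge (10, 12)→(5, 10): d=(-5,-2) top-left  bias=+0
    (7,2)@(15, 5): e=[0,0,45] → ·  [on edge]
    (5,3)@(11, 7): e=[0,18,27] → █  [on edge]
    (6,3)@(13, 7): e=[10,4,31] → █
    (7,3)@(15, 7): e=[20,-10,35] → ·
    (3,4)@(7, 9): e=[0,36,9] → █  [on edge]
    (4,4)@(9, 9): e=[10,22,13] → █
    (6,4)@(13, 9): e=[30,-6,21] → ·
    (1,5)@(3, 11): e=[0,54,-9] → ·  [on edge]
    (3,5)@(7, 11): e=[20,26,-1] → ·
    (4,5)@(9, 11): e=[30,12,3] → █
    (5,5)@(11, 11): e=[40,-2,7] → ·
    (4,6)@(9, 13): e=[50,2,-7] → ·
    (2,9)@(5, 19): e=[90,0,-45] → ·  [on edge]
  covered (6 px):
    · · · · · · · ·
    · · · · · · · ·
    · · · · · · · ·
    · · · · · █ █ ·
    · · · █ █ █ · ·
    · · · · █ · · ·
    · · · · · · · ·
    · · · · · · · ·
    · · · · · · · ·
    · · · · · · · ·
    · · · · · · · ·
T3:
  2·area = 78  (B↔C swapped to make it positive)
  edge (6, 18)→(8, 2): d=(2,-16) top-left  bias=+0
  edge (8, 2)→(13, 1): d=(5,-1) top-left  bias=+0
  edge (13, 1)→(6, 18): d=(-7,17) right/bottom  bias=-1
    (6,0)@(13, 1): e=[78,0,0] → ·  [on edge]
    (1,1)@(3, 3): e=[-78,0,156] → ·  [on edge]
    (4,1)@(9, 3): e=[18,6,54] → █
    (5,1)@(11, 3): e=[50,8,20] → █
    (6,1)@(13, 3): e=[82,10,-14] → ·
    (4,2)@(9, 5): e=[22,16,40] → █
    (6,2)@(13, 5): e=[86,20,-28] → ·
    (4,3)@(9, 7): e=[26,26,26] → █
    (5,3)@(11, 7): e=[58,28,-8] → ·
    (4,4)@(9, 9): e=[30,36,12] → █
    (5,4)@(11, 9): e=[62,38,-22] → ·
    (3,5)@(7, 11): e=[2,44,32] → █
  covered (9 px):
    · · · · · · · ·
    · · · · █ █ · ·
    · · · · █ █ · ·
    · · · · █ · · ·
    · · · · █ · · ·
    · · · █ · · · ·
    · · · █ · · · ·
    · · · █ · · · ·
    · · · · · · · ·
    · · · · · · · ·
    · · · · · · · ·
T4:
  2·area = 96  (B↔C swapped to make it positive)
  edge (12, 22)→(6, 22): d=(-6,0) right/bottom  bias=-1
  edge (6, 22)→(3, 6): d=(-3,-16) top-left  bias=+0
  edge (3, 6)→(12, 22): d=(9,16) right/bottom  bias=-1
    (2,5)@(5, 11): e=[66,17,13] → █
    (3,5)@(7, 11): e=[66,49,-19] → ·
    (2,6)@(5, 13): e=[54,11,31] → █
    (3,6)@(7, 13): e=[54,43,-1] → ·
    (2,7)@(5, 15): e=[42,5,49] → █
    (3,7)@(7, 15): e=[42,37,17] → █
    (4,7)@(9, 15): e=[42,69,-15] → ·
    (2,8)@(5, 17): e=[30,-1,67] → ·
    (3,8)@(7, 17): e=[30,31,35] → █
    (4,8)@(9, 17): e=[30,63,3] → █
    (5,8)@(11, 17): e=[30,95,-29] → ·
    (3,9)@(7, 19): e=[18,25,53] → █
  covered (11 px):
    · · · · · · · ·
    · · · · · · · ·
    · · · · · · · ·
    · · · · · · · ·
    · · · · · · · ·
    · · █ · · · · ·
    · · █ · · · · ·
    · · █ █ · · · ·
    · · · █ █ · · ·
    · · · █ █ · · ·
    · · · █ █ █ · ·

Answer: 47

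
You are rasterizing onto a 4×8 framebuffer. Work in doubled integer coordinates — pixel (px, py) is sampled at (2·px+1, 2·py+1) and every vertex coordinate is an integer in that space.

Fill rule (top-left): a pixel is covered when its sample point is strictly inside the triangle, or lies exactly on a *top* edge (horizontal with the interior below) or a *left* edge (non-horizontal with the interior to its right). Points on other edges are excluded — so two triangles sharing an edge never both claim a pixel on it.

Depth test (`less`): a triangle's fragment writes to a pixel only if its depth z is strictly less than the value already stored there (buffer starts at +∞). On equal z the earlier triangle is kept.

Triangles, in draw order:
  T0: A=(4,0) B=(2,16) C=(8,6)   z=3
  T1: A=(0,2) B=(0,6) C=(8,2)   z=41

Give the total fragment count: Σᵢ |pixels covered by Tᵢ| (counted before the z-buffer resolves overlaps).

T0:
  2·area = 76  (B↔C swapped to make it positive)
  edge (4, 0)→(8, 6): d=(4,6) right/bottom  bias=-1
  edge (8, 6)→(2, 16): d=(-6,10) right/bottom  bias=-1
  edge (2, 16)→(4, 0): d=(2,-16) top-left  bias=+0
    (2,1)@(5, 3): e=[6,48,22] → #
    (3,1)@(7, 3): e=[-6,28,54] → ·
    (2,2)@(5, 5): e=[14,36,26] → #
    (3,2)@(7, 5): e=[2,16,58] → #
    (2,3)@(5, 7): e=[22,24,30] → #
    (1,4)@(3, 9): e=[42,32,2] → #
    (3,4)@(7, 9): e=[18,-8,66] → ·
    (1,5)@(3, 11): e=[50,20,6] → #
    (2,5)@(5, 11): e=[38,0,38] → ·  [on edge]
    (1,6)@(3, 13): e=[58,8,10] → #
    (2,6)@(5, 13): e=[46,-12,42] → ·
    (1,7)@(3, 15): e=[66,-4,14] → ·
  covered (9 px):
    · · · ·
    · · # ·
    · · # #
    · · # #
    · # # ·
    · # · ·
    · # · ·
    · · · ·
T1:
  2·area = 32  (B↔C swapped to make it positive)
  edge (0, 2)→(8, 2): d=(8,0) top-left  bias=+0
  edge (8, 2)→(0, 6): d=(-8,4) right/bottom  bias=-1
  edge (0, 6)→(0, 2): d=(0,-4) top-left  bias=+0
    (0,1)@(1, 3): e=[8,20,4] → #
    (1,1)@(3, 3): e=[8,12,12] → #
    (2,1)@(5, 3): e=[8,4,20] → #
    (3,1)@(7, 3): e=[8,-4,28] → ·
    (0,2)@(1, 5): e=[24,4,4] → #
    (1,2)@(3, 5): e=[24,-4,12] → ·
    (2,2)@(5, 5): e=[24,-12,20] → ·
    (0,3)@(1, 7): e=[40,-12,4] → ·
  covered (4 px):
    · · · ·
    # # # ·
    # · · ·
    · · · ·
    · · · ·
    · · · ·
    · · · ·
    · · · ·

Answer: 13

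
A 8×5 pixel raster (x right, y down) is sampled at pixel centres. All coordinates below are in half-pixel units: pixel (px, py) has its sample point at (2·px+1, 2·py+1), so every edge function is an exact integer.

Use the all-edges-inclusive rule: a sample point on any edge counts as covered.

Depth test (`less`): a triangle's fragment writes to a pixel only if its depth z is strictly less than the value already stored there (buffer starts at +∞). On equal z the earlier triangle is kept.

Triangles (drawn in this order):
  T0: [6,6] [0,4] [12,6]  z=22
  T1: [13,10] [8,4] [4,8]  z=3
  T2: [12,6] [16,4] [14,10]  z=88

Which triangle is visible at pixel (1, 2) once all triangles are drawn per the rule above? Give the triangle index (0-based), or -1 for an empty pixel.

T0:
  2·area = 12
  edge (6, 6)→(0, 4): d=(-6,-2) inclusive
  edge (0, 4)→(12, 6): d=(12,2) inclusive
  edge (12, 6)→(6, 6): d=(-6,0) inclusive
    (1,2)@(3, 5): e=[0,6,6] → █  [on edge]
    (2,2)@(5, 5): e=[4,2,6] → █
    (3,2)@(7, 5): e=[8,-2,6] → ·
    (1,3)@(3, 7): e=[-12,30,-6] → ·
    (2,3)@(5, 7): e=[-8,26,-6] → ·
    (4,3)@(9, 7): e=[0,18,-6] → ·  [on edge]
    (7,4)@(15, 9): e=[0,30,-18] → ·  [on edge]
  covered (2 px):
    · · · · · · · ·
    · · · · · · · ·
    · █ █ · · · · ·
    · · · · · · · ·
    · · · · · · · ·
T1:
  2·area = 44  (B↔C swapped to make it positive)
  edge (13, 10)→(4, 8): d=(-9,-2) inclusive
  edge (4, 8)→(8, 4): d=(4,-4) inclusive
  edge (8, 4)→(13, 10): d=(5,6) inclusive
    (5,0)@(11, 1): e=[77,0,-33] → ·  [on edge]
    (4,1)@(9, 3): e=[55,0,-11] → ·  [on edge]
    (3,2)@(7, 5): e=[33,0,11] → █  [on edge]
    (4,2)@(9, 5): e=[37,8,-1] → ·
    (2,3)@(5, 7): e=[11,0,33] → █  [on edge]
    (4,3)@(9, 7): e=[19,16,9] → █
    (5,3)@(11, 7): e=[23,24,-3] → ·
    (1,4)@(3, 9): e=[-11,0,55] → ·  [on edge]
    (2,4)@(5, 9): e=[-7,8,43] → ·
    (3,4)@(7, 9): e=[-3,16,31] → ·
    (4,4)@(9, 9): e=[1,24,19] → █
    (5,4)@(11, 9): e=[5,32,7] → █
  covered (6 px):
    · · · · · · · ·
    · · · · · · · ·
    · · · █ · · · ·
    · · █ █ █ · · ·
    · · · · █ █ · ·
T2:
  2·area = 20
  edge (12, 6)→(16, 4): d=(4,-2) inclusive
  edge (16, 4)→(14, 10): d=(-2,6) inclusive
  edge (14, 10)→(12, 6): d=(-2,-4) inclusive
    (7,2)@(15, 5): e=[2,4,14] → █
    (6,3)@(13, 7): e=[6,12,2] → █
    (7,3)@(15, 7): e=[10,0,10] → █  [on edge]
    (6,4)@(13, 9): e=[14,8,-2] → ·
    (7,4)@(15, 9): e=[18,-4,6] → ·
  covered (3 px):
    · · · · · · · ·
    · · · · · · · ·
    · · · · · · · █
    · · · · · · █ █
    · · · · · · · ·

Z-buffer (winner per pixel, '.' = empty):
  . . . . . . . .
  . . . . . . . .
  . 0 0 1 . . . 2
  . . 1 1 1 . 2 2
  . . . . 1 1 . .

Final: 0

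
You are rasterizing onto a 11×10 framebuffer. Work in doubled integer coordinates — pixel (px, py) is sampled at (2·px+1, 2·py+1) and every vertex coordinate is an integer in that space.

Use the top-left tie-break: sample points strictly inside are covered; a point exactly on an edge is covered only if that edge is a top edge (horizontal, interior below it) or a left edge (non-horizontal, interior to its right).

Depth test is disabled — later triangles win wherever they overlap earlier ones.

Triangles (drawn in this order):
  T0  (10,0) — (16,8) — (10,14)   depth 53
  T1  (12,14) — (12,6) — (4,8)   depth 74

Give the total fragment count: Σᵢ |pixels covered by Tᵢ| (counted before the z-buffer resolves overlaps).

T0:
  2·area = 84
  edge (10, 0)→(16, 8): d=(6,8) right/bottom  bias=-1
  edge (16, 8)→(10, 14): d=(-6,6) right/bottom  bias=-1
  edge (10, 14)→(10, 0): d=(0,-14) top-left  bias=+0
    (5,1)@(11, 3): e=[10,60,14] → #
    (6,1)@(13, 3): e=[-6,48,42] → ·
    (10,1)@(21, 3): e=[-70,0,154] → ·  [on edge]
    (5,2)@(11, 5): e=[22,48,14] → #
    (6,2)@(13, 5): e=[6,36,42] → #
    (7,2)@(15, 5): e=[-10,24,70] → ·
    (9,2)@(19, 5): e=[-42,0,126] → ·  [on edge]
    (5,3)@(11, 7): e=[34,36,14] → #
    (7,3)@(15, 7): e=[2,12,70] → #
    (8,3)@(17, 7): e=[-14,0,98] → ·  [on edge]
    (5,4)@(11, 9): e=[46,24,14] → #
    (7,4)@(15, 9): e=[14,0,70] → ·  [on edge]
    (6,5)@(13, 11): e=[42,0,42] → ·  [on edge]
    (5,6)@(11, 13): e=[70,0,14] → ·  [on edge]
    (4,7)@(9, 15): e=[98,0,-14] → ·  [on edge]
    (3,8)@(7, 17): e=[126,0,-42] → ·  [on edge]
    (2,9)@(5, 19): e=[154,0,-70] → ·  [on edge]
  covered (9 px):
    · · · · · · · · · · ·
    · · · · · # · · · · ·
    · · · · · # # · · · ·
    · · · · · # # # · · ·
    · · · · · # # · · · ·
    · · · · · # · · · · ·
    · · · · · · · · · · ·
    · · · · · · · · · · ·
    · · · · · · · · · · ·
    · · · · · · · · · · ·
T1:
  2·area = 64  (B↔C swapped to make it positive)
  edge (12, 14)→(4, 8): d=(-8,-6) top-left  bias=+0
  edge (4, 8)→(12, 6): d=(8,-2) top-left  bias=+0
  edge (12, 6)→(12, 14): d=(0,8) right/bottom  bias=-1
    (4,3)@(9, 7): e=[38,2,24] → #
    (5,3)@(11, 7): e=[50,6,8] → #
    (6,3)@(13, 7): e=[62,10,-8] → ·
    (3,4)@(7, 9): e=[10,14,40] → #
    (6,4)@(13, 9): e=[46,26,-8] → ·
    (3,5)@(7, 11): e=[-6,30,40] → ·
    (4,5)@(9, 11): e=[6,34,24] → #
    (6,5)@(13, 11): e=[30,42,-8] → ·
    (4,6)@(9, 13): e=[-10,50,24] → ·
    (5,6)@(11, 13): e=[2,54,8] → #
    (6,6)@(13, 13): e=[14,58,-8] → ·
    (5,7)@(11, 15): e=[-14,70,8] → ·
  covered (8 px):
    · · · · · · · · · · ·
    · · · · · · · · · · ·
    · · · · · · · · · · ·
    · · · · # # · · · · ·
    · · · # # # · · · · ·
    · · · · # # · · · · ·
    · · · · · # · · · · ·
    · · · · · · · · · · ·
    · · · · · · · · · · ·
    · · · · · · · · · · ·

Answer: 17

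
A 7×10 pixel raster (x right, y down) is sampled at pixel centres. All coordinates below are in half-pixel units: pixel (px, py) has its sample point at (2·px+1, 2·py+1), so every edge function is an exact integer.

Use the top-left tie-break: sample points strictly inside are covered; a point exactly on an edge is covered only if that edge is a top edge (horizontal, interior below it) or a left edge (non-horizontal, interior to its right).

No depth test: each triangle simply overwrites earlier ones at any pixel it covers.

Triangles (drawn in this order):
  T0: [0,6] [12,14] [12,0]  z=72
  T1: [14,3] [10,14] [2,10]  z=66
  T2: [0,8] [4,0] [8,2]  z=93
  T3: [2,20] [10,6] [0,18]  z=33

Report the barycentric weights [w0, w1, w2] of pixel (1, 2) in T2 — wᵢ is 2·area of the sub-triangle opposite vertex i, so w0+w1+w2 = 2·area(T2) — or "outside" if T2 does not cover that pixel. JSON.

T0:
  2·area = 168  (B↔C swapped to make it positive)
  edge (0, 6)→(12, 0): d=(12,-6) top-left  bias=+0
  edge (12, 0)→(12, 14): d=(0,14) right/bottom  bias=-1
  edge (12, 14)→(0, 6): d=(-12,-8) top-left  bias=+0
    (5,0)@(11, 1): e=[6,14,148] → #
    (6,0)@(13, 1): e=[18,-14,164] → ·
    (3,1)@(7, 3): e=[6,70,92] → #
    (4,1)@(9, 3): e=[18,42,108] → #
    (6,1)@(13, 3): e=[42,-14,140] → ·
    (1,2)@(3, 5): e=[6,126,36] → #
    (2,2)@(5, 5): e=[18,98,52] → #
    (6,2)@(13, 5): e=[66,-14,116] → ·
    (1,3)@(3, 7): e=[30,126,12] → #
    (6,3)@(13, 7): e=[90,-14,92] → ·
    (1,4)@(3, 9): e=[54,126,-12] → ·
    (2,4)@(5, 9): e=[66,98,4] → #
  covered (21 px):
    · · · · · # ·
    · · · # # # ·
    · # # # # # ·
    · # # # # # ·
    · · # # # # ·
    · · · · # # ·
    · · · · · # ·
    · · · · · · ·
    · · · · · · ·
    · · · · · · ·
T1:
  2·area = 104
  edge (14, 3)→(10, 14): d=(-4,11) right/bottom  bias=-1
  edge (10, 14)→(2, 10): d=(-8,-4) top-left  bias=+0
  edge (2, 10)→(14, 3): d=(12,-7) top-left  bias=+0
    (5,2)@(11, 5): e=[25,76,3] → #
    (6,2)@(13, 5): e=[3,84,17] → #
    (4,3)@(9, 7): e=[39,52,13] → #
    (6,3)@(13, 7): e=[-5,68,41] → ·
    (2,4)@(5, 9): e=[75,20,9] → #
    (3,4)@(7, 9): e=[53,28,23] → #
    (6,4)@(13, 9): e=[-13,52,65] → ·
    (2,5)@(5, 11): e=[67,4,33] → #
    (6,5)@(13, 11): e=[-21,36,89] → ·
    (2,6)@(5, 13): e=[59,-12,57] → ·
    (3,6)@(7, 13): e=[37,-4,71] → ·
    (4,6)@(9, 13): e=[15,4,85] → #
  covered (13 px):
    · · · · · · ·
    · · · · · · ·
    · · · · · # #
    · · · · # # ·
    · · # # # # ·
    · · # # # # ·
    · · · · # · ·
    · · · · · · ·
    · · · · · · ·
    · · · · · · ·
T2:
  2·area = 40
  edge (0, 8)→(4, 0): d=(4,-8) top-left  bias=+0
  edge (4, 0)→(8, 2): d=(4,2) right/bottom  bias=-1
  edge (8, 2)→(0, 8): d=(-8,6) right/bottom  bias=-1
    (2,0)@(5, 1): e=[12,2,26] → #
    (3,0)@(7, 1): e=[28,-2,14] → ·
    (1,1)@(3, 3): e=[4,14,22] → #
    (3,1)@(7, 3): e=[36,6,-2] → ·
    (1,2)@(3, 5): e=[12,22,6] → #
    (2,2)@(5, 5): e=[28,18,-6] → ·
    (0,3)@(1, 7): e=[4,34,2] → #
    (1,3)@(3, 7): e=[20,30,-10] → ·
    (0,4)@(1, 9): e=[12,42,-14] → ·
  covered (5 px):
    · · # · · · ·
    · # # · · · ·
    · # · · · · ·
    # · · · · · ·
    · · · · · · ·
    · · · · · · ·
    · · · · · · ·
    · · · · · · ·
    · · · · · · ·
    · · · · · · ·
T3:
  2·area = 44  (B↔C swapped to make it positive)
  edge (2, 20)→(0, 18): d=(-2,-2) top-left  bias=+0
  edge (0, 18)→(10, 6): d=(10,-12) top-left  bias=+0
  edge (10, 6)→(2, 20): d=(-8,14) right/bottom  bias=-1
    (3,5)@(7, 11): e=[28,14,2] → #
    (4,5)@(9, 11): e=[32,38,-26] → ·
    (2,6)@(5, 13): e=[20,10,14] → #
    (3,6)@(7, 13): e=[24,34,-14] → ·
    (1,7)@(3, 15): e=[12,6,26] → #
    (2,7)@(5, 15): e=[16,30,-2] → ·
    (0,8)@(1, 17): e=[4,2,38] → #
    (2,8)@(5, 17): e=[12,50,-18] → ·
    (0,9)@(1, 19): e=[0,22,22] → #  [on edge]
    (1,9)@(3, 19): e=[4,46,-6] → ·
  covered (6 px):
    · · · · · · ·
    · · · · · · ·
    · · · · · · ·
    · · · · · · ·
    · · · · · · ·
    · · · # · · ·
    · · # · · · ·
    · # · · · · ·
    # # · · · · ·
    # · · · · · ·

Final: [22,6,12]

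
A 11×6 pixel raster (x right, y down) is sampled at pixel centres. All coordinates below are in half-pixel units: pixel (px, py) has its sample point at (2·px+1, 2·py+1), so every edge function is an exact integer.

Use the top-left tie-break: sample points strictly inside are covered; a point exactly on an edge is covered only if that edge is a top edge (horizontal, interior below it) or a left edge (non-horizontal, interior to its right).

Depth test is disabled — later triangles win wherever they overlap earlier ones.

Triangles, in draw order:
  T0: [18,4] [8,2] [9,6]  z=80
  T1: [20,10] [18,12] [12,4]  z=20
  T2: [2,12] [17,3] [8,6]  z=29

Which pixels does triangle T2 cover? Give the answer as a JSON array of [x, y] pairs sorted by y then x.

T0:
  2·area = 38  (B↔C swapped to make it positive)
  edge (18, 4)→(9, 6): d=(-9,2) right/bottom  bias=-1
  edge (9, 6)→(8, 2): d=(-1,-4) top-left  bias=+0
  edge (8, 2)→(18, 4): d=(10,2) right/bottom  bias=-1
    (1,0)@(3, 1): e=[57,-19,0] → ·  [on edge]
    (4,1)@(9, 3): e=[27,3,8] → #
    (5,1)@(11, 3): e=[23,11,4] → #
    (6,1)@(13, 3): e=[19,19,0] → ·  [on edge]
    (4,2)@(9, 5): e=[9,1,28] → #
    (6,2)@(13, 5): e=[1,17,20] → #
    (7,2)@(15, 5): e=[-3,25,16] → ·
    (4,3)@(9, 7): e=[-9,-1,48] → ·
    (5,3)@(11, 7): e=[-13,7,44] → ·
    (6,3)@(13, 7): e=[-17,15,40] → ·
  covered (5 px):
    · · · · · · · · · · ·
    · · · · # # · · · · ·
    · · · · # # # · · · ·
    · · · · · · · · · · ·
    · · · · · · · · · · ·
    · · · · · · · · · · ·
T1:
  2·area = 28
  edge (20, 10)→(18, 12): d=(-2,2) right/bottom  bias=-1
  edge (18, 12)→(12, 4): d=(-6,-8) top-left  bias=+0
  edge (12, 4)→(20, 10): d=(8,6) right/bottom  bias=-1
    (6,2)@(13, 5): e=[24,2,2] → #
    (7,2)@(15, 5): e=[20,18,-10] → ·
    (6,3)@(13, 7): e=[20,-10,18] → ·
    (7,3)@(15, 7): e=[16,6,6] → #
    (8,3)@(17, 7): e=[12,22,-6] → ·
    (7,4)@(15, 9): e=[12,-6,22] → ·
    (8,4)@(17, 9): e=[8,10,10] → #
    (9,4)@(19, 9): e=[4,26,-2] → ·
    (10,4)@(21, 9): e=[0,42,-14] → ·  [on edge]
    (8,5)@(17, 11): e=[4,-2,26] → ·
    (9,5)@(19, 11): e=[0,14,14] → ·  [on edge]
  covered (3 px):
    · · · · · · · · · · ·
    · · · · · · · · · · ·
    · · · · · · # · · · ·
    · · · · · · · # · · ·
    · · · · · · · · # · ·
    · · · · · · · · · · ·
T2:
  2·area = 36  (B↔C swapped to make it positive)
  edge (2, 12)→(8, 6): d=(6,-6) top-left  bias=+0
  edge (8, 6)→(17, 3): d=(9,-3) top-left  bias=+0
  edge (17, 3)→(2, 12): d=(-15,9) right/bottom  bias=-1
    (6,0)@(13, 1): e=[0,-30,66] → ·  [on edge]
    (5,1)@(11, 3): e=[0,-18,54] → ·  [on edge]
    (8,1)@(17, 3): e=[36,0,0] → ·  [on edge]
    (4,2)@(9, 5): e=[0,-6,42] → ·  [on edge]
    (5,2)@(11, 5): e=[12,0,24] → #  [on edge]
    (6,2)@(13, 5): e=[24,6,6] → #
    (7,2)@(15, 5): e=[36,12,-12] → ·
    (2,3)@(5, 7): e=[-12,0,48] → ·  [on edge]
    (3,3)@(7, 7): e=[0,6,30] → #  [on edge]
    (4,3)@(9, 7): e=[12,12,12] → #
    (5,3)@(11, 7): e=[24,18,-6] → ·
    (6,3)@(13, 7): e=[36,24,-24] → ·
    (2,4)@(5, 9): e=[0,18,18] → #  [on edge]
    (3,4)@(7, 9): e=[12,24,0] → ·  [on edge]
    (1,5)@(3, 11): e=[0,30,6] → #  [on edge]
  covered (6 px):
    · · · · · · · · · · ·
    · · · · · · · · · · ·
    · · · · · # # · · · ·
    · · · # # · · · · · ·
    · · # · · · · · · · ·
    · # · · · · · · · · ·

Answer: [[5,2],[6,2],[3,3],[4,3],[2,4],[1,5]]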